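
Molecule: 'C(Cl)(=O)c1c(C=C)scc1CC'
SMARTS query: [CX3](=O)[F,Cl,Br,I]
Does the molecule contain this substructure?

Yes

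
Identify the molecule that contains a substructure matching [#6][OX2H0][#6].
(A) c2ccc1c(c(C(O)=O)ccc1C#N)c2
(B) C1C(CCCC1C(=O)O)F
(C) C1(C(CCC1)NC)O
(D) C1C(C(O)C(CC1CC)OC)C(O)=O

D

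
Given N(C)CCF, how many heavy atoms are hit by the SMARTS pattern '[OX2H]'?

0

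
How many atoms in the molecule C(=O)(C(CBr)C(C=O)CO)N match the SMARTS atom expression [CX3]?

Check the 11 heavy atoms by environment: 4× C (X4) → no; 2× C (X3) → match; 2× O (X1) → no; 1× N (X3) → no; 1× O (X2) → no; 1× Br (X1) → no.
That gives 2 matching atoms.

2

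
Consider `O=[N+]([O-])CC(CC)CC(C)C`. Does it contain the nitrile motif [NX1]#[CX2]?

No

The pattern [NX1]#[CX2] describes a nitrogen triple-bonded to a two-connected carbon — a nitrile.
The closest candidate here is a nitro group (-[N+](=O)[O-]), but there is no C#N triple bond. No other fragment satisfies the full query, so there is no match.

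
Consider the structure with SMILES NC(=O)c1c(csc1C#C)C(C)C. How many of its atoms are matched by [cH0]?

3

Check the 13 heavy atoms by environment: 1× s (aromatic, H0) → no; 1× c (aromatic, H1) → no; 3× c (aromatic, H0) → match; 2× C (H0) → no; 2× C (H1) → no; 1× O (H0) → no; 1× N (H2) → no; 2× C (H3) → no.
That gives 3 matching atoms.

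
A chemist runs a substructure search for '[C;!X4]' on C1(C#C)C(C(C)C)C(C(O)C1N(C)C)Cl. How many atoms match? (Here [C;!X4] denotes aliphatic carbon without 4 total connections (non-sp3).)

2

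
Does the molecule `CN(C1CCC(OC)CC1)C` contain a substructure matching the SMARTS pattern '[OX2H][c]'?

No

The pattern [OX2H][c] describes a hydroxyl oxygen attached to an aromatic carbon — a phenol.
The closest candidate here is a methoxy ether (-OCH3), but the oxygen has H0, not H1. No other fragment satisfies the full query, so there is no match.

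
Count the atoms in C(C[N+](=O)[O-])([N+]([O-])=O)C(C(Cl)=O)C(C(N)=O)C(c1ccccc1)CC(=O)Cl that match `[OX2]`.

The query [OX2] means: aliphatic oxygen with two total connections — ether, hydroxyl, or ester single-bond O.
Check the 27 heavy atoms by environment: 6× C (X4) → no; 3× C (X3) → no; 5× O (X1) → no; 1× N (X3) → no; 6× c (aromatic, X3) → no; 2× Cl (X1) → no; 2× N (charge +1, X3) → no; 2× O (charge -1, X1) → no.
No environment satisfies the query, so 0 matching atoms.

0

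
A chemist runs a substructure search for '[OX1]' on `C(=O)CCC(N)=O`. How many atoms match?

The query [OX1] means: aliphatic oxygen with one total connection — typically a carbonyl =O or an oxide.
Check the 7 heavy atoms by environment: 2× C (X4) → no; 2× C (X3) → no; 2× O (X1) → match; 1× N (X3) → no.
That gives 2 matching atoms.

2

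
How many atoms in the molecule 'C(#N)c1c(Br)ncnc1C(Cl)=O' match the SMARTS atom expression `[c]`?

The query [c] means: lowercase c matches aromatic carbon only.
Check the 12 heavy atoms by environment: 2× n (aromatic) → no; 4× c (aromatic) → match; 1× Br → no; 2× C → no; 1× O → no; 1× Cl → no; 1× N → no.
That gives 4 matching atoms.

4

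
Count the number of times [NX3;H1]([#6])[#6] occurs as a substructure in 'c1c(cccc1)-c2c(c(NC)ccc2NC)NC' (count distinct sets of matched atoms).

3

[NX3;H1]([#6])[#6] is the SMARTS for a secondary amine: a trivalent nitrogen with one H, bonded to two carbons.
The molecule carries 3 separate instances of an N-methylamino group (-NHCH3) meeting every constraint; each maps to a distinct set of atoms, giving 3 matches.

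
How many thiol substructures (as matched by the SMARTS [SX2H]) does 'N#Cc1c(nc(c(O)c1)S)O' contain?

1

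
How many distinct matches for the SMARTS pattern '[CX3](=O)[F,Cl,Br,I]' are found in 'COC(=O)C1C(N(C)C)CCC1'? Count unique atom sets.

[CX3](=O)[F,Cl,Br,I] is the SMARTS for an acyl halide: a carbonyl carbon bonded to a halogen.
The molecule has a methyl-ester group (-C(=O)OCH3), but the carbonyl is bonded to -O-C, not to a halogen; nothing else fits, so there are 0 matches.

0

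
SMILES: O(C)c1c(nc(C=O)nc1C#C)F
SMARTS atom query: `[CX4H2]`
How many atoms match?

0

The query [CX4H2] means: sp3 carbon (X4) with exactly two hydrogens.
Check the 13 heavy atoms by environment: 2× n (aromatic, H0, X2) → no; 4× c (aromatic, H0, X3) → no; 1× F (H0, X1) → no; 1× C (H1, X3) → no; 1× O (H0, X1) → no; 1× C (H0, X2) → no; 1× C (H1, X2) → no; 1× O (H0, X2) → no; 1× C (H3, X4) → no.
No environment satisfies the query, so 0 matching atoms.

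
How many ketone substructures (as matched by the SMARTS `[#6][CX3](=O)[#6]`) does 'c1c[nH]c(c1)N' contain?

0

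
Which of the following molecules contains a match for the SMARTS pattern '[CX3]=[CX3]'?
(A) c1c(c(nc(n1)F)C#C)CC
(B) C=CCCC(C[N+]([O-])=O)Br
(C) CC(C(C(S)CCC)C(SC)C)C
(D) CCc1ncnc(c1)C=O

[CX3]=[CX3] describes a non-aromatic C=C double bond between two sp2 carbons (an alkene).
(A) has an ethyl group (-CH2CH3) but its C-C bond is a single bond between CX4 carbons, not CX3=CX3.
(B) contains a vinyl group (-CH=CH2), which satisfies every atom and bond constraint.
(C) has an ethyl group (-CH2CH3) but its C-C bond is a single bond between CX4 carbons, not CX3=CX3.
(D) has an ethyl group (-CH2CH3) but its C-C bond is a single bond between CX4 carbons, not CX3=CX3.
So the answer is (B).

B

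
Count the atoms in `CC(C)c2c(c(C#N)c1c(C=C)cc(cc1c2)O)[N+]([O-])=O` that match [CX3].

2

Check the 21 heavy atoms by environment: 10× c (aromatic, X3) → no; 1× N (charge +1, X3) → no; 1× O (charge -1, X1) → no; 1× O (X1) → no; 1× O (X2) → no; 2× C (X3) → match; 1× C (X2) → no; 1× N (X1) → no; 3× C (X4) → no.
That gives 2 matching atoms.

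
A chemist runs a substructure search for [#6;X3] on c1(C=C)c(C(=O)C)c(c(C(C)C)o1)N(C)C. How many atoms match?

7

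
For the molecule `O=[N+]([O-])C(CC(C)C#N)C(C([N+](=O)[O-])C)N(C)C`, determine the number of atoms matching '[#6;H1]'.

The query [#6;H1] means: any carbon bearing exactly one hydrogen.
Check the 18 heavy atoms by environment: 4× C (H3) → no; 4× C (H1) → match; 1× C (H2) → no; 1× C (H0) → no; 2× N (H0) → no; 2× N (charge +1, H0) → no; 2× O (charge -1, H0) → no; 2× O (H0) → no.
That gives 4 matching atoms.

4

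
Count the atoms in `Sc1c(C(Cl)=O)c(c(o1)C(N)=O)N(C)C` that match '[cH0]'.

4

The query [cH0] means: aromatic carbon with no attached hydrogen (substituted or ring-fusion).
Check the 15 heavy atoms by environment: 1× o (aromatic, H0) → no; 4× c (aromatic, H0) → match; 2× C (H0) → no; 2× O (H0) → no; 1× N (H2) → no; 1× N (H0) → no; 2× C (H3) → no; 1× Cl (H0) → no; 1× S (H1) → no.
That gives 4 matching atoms.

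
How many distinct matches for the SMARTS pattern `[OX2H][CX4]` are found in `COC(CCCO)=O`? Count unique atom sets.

1

[OX2H][CX4] is the SMARTS for an aliphatic alcohol: a hydroxyl oxygen bound to an sp3 (X4) carbon.
Exactly one fragment in the molecule meets all constraints, giving 1 match.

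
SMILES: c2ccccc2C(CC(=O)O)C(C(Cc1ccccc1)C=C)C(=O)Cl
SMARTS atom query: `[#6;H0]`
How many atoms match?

The query [#6;H0] means: any carbon with no attached hydrogen.
Check the 25 heavy atoms by environment: 3× C (H2) → no; 4× C (H1) → no; 2× c (aromatic, H0) → match; 10× c (aromatic, H1) → no; 2× C (H0) → match; 2× O (H0) → no; 1× Cl (H0) → no; 1× O (H1) → no.
Summing the matching environments: 2 + 2 = 4 matching atoms.

4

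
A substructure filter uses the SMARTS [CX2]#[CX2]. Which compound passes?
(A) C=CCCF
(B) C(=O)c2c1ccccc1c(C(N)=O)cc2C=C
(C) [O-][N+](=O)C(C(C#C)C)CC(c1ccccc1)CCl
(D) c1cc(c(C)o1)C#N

[CX2]#[CX2] describes a carbon-carbon triple bond (an alkyne).
(A) has a vinyl group (-CH=CH2) but the C=C is a double bond; both carbons are CX3, not CX2.
(B) has a vinyl group (-CH=CH2) but the C=C is a double bond; both carbons are CX3, not CX2.
(C) contains an ethynyl group (-C#CH), which satisfies every atom and bond constraint.
(D) has a nitrile (-C#N) but the triple bond is C#N, not C#C.
So the answer is (C).

C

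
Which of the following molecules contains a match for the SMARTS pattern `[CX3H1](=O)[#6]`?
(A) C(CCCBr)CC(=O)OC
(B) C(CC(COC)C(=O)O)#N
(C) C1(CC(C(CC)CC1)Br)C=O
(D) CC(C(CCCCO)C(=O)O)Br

C

[CX3H1](=O)[#6] describes an sp2 carbon with one H, double-bonded to O and single-bonded to carbon (an aldehyde).
(A) has a methyl-ester group (-C(=O)OCH3) but the carbonyl carbon has H0, not H1.
(B) has a carboxylic acid group (-C(=O)OH) but the carbonyl carbon has H0 and is bonded to O, not H1.
(C) contains an aldehyde (-CHO), which satisfies every atom and bond constraint.
(D) has a carboxylic acid group (-C(=O)OH) but the carbonyl carbon has H0 and is bonded to O, not H1.
So the answer is (C).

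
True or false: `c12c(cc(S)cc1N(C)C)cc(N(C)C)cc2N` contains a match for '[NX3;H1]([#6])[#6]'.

False

The pattern [NX3;H1]([#6])[#6] describes a trivalent nitrogen with one H, bonded to two carbons — a secondary amine.
The closest candidate here is a dimethylamino group (-N(CH3)2), but the nitrogen has H0, not H1. No other fragment satisfies the full query, so there is no match.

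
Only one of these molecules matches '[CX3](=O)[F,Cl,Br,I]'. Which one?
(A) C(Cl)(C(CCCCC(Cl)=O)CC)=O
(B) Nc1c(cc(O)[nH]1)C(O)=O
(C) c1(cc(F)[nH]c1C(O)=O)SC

A

[CX3](=O)[F,Cl,Br,I] describes a carbonyl carbon bonded to a halogen (an acyl halide).
(A) contains an acyl chloride (-C(=O)Cl), which satisfies every atom and bond constraint.
(B) has a carboxylic acid group (-C(=O)OH) but the carbonyl is bonded to -OH, not to a halogen.
(C) has a carboxylic acid group (-C(=O)OH) but the carbonyl is bonded to -OH, not to a halogen.
So the answer is (A).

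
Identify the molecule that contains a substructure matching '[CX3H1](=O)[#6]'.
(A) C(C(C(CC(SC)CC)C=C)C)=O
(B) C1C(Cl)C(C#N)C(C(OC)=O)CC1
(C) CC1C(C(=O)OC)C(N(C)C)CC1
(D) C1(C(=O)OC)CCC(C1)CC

[CX3H1](=O)[#6] describes an sp2 carbon with one H, double-bonded to O and single-bonded to carbon (an aldehyde).
(A) contains an aldehyde (-CHO), which satisfies every atom and bond constraint.
(B) has a methyl-ester group (-C(=O)OCH3) but the carbonyl carbon has H0, not H1.
(C) has a methyl-ester group (-C(=O)OCH3) but the carbonyl carbon has H0, not H1.
(D) has a methyl-ester group (-C(=O)OCH3) but the carbonyl carbon has H0, not H1.
So the answer is (A).

A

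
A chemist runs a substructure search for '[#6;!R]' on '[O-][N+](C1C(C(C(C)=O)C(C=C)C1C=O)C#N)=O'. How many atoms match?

6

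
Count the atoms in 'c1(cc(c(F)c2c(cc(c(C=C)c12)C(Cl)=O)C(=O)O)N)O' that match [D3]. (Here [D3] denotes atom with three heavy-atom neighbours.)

10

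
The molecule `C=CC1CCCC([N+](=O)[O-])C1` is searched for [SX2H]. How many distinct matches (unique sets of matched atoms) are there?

0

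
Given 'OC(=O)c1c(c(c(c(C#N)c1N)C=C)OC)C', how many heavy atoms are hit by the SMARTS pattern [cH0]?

6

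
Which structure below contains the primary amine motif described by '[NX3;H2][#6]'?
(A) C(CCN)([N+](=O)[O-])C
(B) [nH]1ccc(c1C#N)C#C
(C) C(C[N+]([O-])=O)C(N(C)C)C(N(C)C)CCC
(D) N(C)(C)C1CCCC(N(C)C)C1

[NX3;H2][#6] describes a trivalent nitrogen with two H attached to carbon (a primary amine).
(A) contains a primary amino group (-NH2), which satisfies every atom and bond constraint.
(B) has a nitrile (-C#N) but the nitrogen is NX1 (triple-bonded), not NX3 with two H.
(C) has a dimethylamino group (-N(CH3)2) but the nitrogen has H0, not H2.
(D) has a dimethylamino group (-N(CH3)2) but the nitrogen has H0, not H2.
So the answer is (A).

A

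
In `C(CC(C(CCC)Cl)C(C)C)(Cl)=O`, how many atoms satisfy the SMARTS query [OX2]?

The query [OX2] means: aliphatic oxygen with two total connections — ether, hydroxyl, or ester single-bond O.
Check the 13 heavy atoms by environment: 9× C (X4) → no; 1× C (X3) → no; 1× O (X1) → no; 2× Cl (X1) → no.
No environment satisfies the query, so 0 matching atoms.

0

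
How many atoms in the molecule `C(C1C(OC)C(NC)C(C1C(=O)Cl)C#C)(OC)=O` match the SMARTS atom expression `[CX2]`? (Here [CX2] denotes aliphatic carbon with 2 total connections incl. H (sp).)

Check the 18 heavy atoms by environment: 8× C (X4) → no; 2× C (X3) → no; 2× O (X1) → no; 1× Cl (X1) → no; 1× N (X3) → no; 2× O (X2) → no; 2× C (X2) → match.
That gives 2 matching atoms.

2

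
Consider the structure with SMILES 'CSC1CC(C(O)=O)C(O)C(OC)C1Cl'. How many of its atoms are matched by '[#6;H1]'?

5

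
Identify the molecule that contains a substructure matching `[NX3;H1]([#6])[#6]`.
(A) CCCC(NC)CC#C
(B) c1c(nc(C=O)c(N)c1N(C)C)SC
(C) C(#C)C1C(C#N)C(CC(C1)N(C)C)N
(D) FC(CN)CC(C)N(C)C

[NX3;H1]([#6])[#6] describes a trivalent nitrogen with one H, bonded to two carbons (a secondary amine).
(A) contains an N-methylamino group (-NHCH3), which satisfies every atom and bond constraint.
(B) has a dimethylamino group (-N(CH3)2) but the nitrogen has H0, not H1.
(C) has a dimethylamino group (-N(CH3)2) but the nitrogen has H0, not H1.
(D) has a primary amino group (-NH2) but the nitrogen has H2 and only one carbon neighbour.
So the answer is (A).

A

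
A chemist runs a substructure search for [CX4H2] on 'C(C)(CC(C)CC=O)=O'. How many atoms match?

The query [CX4H2] means: sp3 carbon (X4) with exactly two hydrogens.
Check the 9 heavy atoms by environment: 2× C (H2, X4) → match; 1× C (H1, X4) → no; 2× C (H3, X4) → no; 1× C (H1, X3) → no; 2× O (H0, X1) → no; 1× C (H0, X3) → no.
That gives 2 matching atoms.

2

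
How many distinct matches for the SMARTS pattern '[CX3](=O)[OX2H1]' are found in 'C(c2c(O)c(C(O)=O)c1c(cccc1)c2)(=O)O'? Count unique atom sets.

[CX3](=O)[OX2H1] is the SMARTS for a carboxylic acid: an sp2 carbon double-bonded to O and single-bonded to an -OH oxygen.
The molecule carries 2 separate instances of a carboxylic acid group (-C(=O)OH) meeting every constraint; each maps to a distinct set of atoms, giving 2 matches.

2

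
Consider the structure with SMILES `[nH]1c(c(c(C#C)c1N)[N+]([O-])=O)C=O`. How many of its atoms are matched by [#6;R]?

The query [#6;R] means: carbon that is part of a ring.
Check the 13 heavy atoms by environment: 1× n (aromatic, in 5-ring) → no; 4× c (aromatic, in 5-ring) → match; 3× C (acyclic) → no; 1× N (charge +1, acyclic) → no; 1× O (charge -1, acyclic) → no; 2× O (acyclic) → no; 1× N (acyclic) → no.
That gives 4 matching atoms.

4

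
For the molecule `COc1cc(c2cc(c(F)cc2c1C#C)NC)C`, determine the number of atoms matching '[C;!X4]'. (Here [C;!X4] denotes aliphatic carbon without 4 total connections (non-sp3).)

Check the 18 heavy atoms by environment: 10× c (aromatic, X3) → no; 1× N (X3) → no; 3× C (X4) → no; 1× F (X1) → no; 1× O (X2) → no; 2× C (X2) → match.
That gives 2 matching atoms.

2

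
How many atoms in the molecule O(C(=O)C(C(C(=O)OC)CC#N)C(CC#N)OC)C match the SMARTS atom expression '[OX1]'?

2

The query [OX1] means: aliphatic oxygen with one total connection — typically a carbonyl =O or an oxide.
Check the 19 heavy atoms by environment: 8× C (X4) → no; 2× C (X3) → no; 2× O (X1) → match; 3× O (X2) → no; 2× C (X2) → no; 2× N (X1) → no.
That gives 2 matching atoms.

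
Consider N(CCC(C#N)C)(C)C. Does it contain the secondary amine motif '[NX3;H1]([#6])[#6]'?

No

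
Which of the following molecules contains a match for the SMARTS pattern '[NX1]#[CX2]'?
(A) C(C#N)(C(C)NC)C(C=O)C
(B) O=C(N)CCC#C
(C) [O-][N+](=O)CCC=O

A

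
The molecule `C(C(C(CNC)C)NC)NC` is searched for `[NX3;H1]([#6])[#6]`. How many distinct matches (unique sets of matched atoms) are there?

3

[NX3;H1]([#6])[#6] is the SMARTS for a secondary amine: a trivalent nitrogen with one H, bonded to two carbons.
The molecule carries 3 separate instances of an N-methylamino group (-NHCH3) meeting every constraint; each maps to a distinct set of atoms, giving 3 matches.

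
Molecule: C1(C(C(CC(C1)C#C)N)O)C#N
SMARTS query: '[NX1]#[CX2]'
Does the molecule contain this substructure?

The pattern [NX1]#[CX2] describes a nitrogen triple-bonded to a two-connected carbon — a nitrile.
The molecule carries a nitrile (-C#N), whose atoms satisfy every constraint of the query, so the pattern matches.

Yes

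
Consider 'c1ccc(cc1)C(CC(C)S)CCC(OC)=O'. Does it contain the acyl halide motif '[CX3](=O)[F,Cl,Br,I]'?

The pattern [CX3](=O)[F,Cl,Br,I] describes a carbonyl carbon bonded to a halogen — an acyl halide.
The closest candidate here is a methyl-ester group (-C(=O)OCH3), but the carbonyl is bonded to -O-C, not to a halogen. No other fragment satisfies the full query, so there is no match.

No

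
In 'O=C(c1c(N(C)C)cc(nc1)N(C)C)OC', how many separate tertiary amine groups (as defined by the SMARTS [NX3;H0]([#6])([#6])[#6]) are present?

[NX3;H0]([#6])([#6])[#6] is the SMARTS for a tertiary amine: a trivalent nitrogen with no H, bonded to three carbons.
The molecule carries 2 separate instances of a dimethylamino group (-N(CH3)2) meeting every constraint; each maps to a distinct set of atoms, giving 2 matches.

2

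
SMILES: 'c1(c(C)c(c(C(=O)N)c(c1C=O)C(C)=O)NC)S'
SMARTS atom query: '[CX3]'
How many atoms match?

The query [CX3] means: C with X3: aliphatic carbon with exactly 3 total connections.
Check the 18 heavy atoms by environment: 6× c (aromatic, X3) → no; 3× C (X3) → match; 3× O (X1) → no; 2× N (X3) → no; 3× C (X4) → no; 1× S (X2) → no.
That gives 3 matching atoms.

3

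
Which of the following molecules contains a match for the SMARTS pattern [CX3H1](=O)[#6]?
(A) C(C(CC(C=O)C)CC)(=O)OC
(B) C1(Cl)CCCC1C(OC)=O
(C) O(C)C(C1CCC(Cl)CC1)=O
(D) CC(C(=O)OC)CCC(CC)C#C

[CX3H1](=O)[#6] describes an sp2 carbon with one H, double-bonded to O and single-bonded to carbon (an aldehyde).
(A) contains an aldehyde (-CHO), which satisfies every atom and bond constraint.
(B) has a methyl-ester group (-C(=O)OCH3) but the carbonyl carbon has H0, not H1.
(C) has a methyl-ester group (-C(=O)OCH3) but the carbonyl carbon has H0, not H1.
(D) has a methyl-ester group (-C(=O)OCH3) but the carbonyl carbon has H0, not H1.
So the answer is (A).

A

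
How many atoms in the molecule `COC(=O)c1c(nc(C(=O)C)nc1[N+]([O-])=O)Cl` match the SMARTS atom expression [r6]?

6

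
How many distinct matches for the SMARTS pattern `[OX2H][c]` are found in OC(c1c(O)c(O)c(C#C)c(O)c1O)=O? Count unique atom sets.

4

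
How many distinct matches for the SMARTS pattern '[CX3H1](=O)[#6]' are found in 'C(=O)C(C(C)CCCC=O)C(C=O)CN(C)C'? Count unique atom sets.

[CX3H1](=O)[#6] is the SMARTS for an aldehyde: an sp2 carbon with one H, double-bonded to O and single-bonded to carbon.
The molecule carries 3 separate instances of an aldehyde (-CHO) meeting every constraint; each maps to a distinct set of atoms, giving 3 matches.

3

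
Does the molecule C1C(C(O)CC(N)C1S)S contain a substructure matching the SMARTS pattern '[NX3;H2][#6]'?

Yes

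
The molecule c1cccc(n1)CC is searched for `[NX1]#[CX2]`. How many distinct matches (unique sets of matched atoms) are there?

[NX1]#[CX2] is the SMARTS for a nitrile: a nitrogen triple-bonded to a two-connected carbon.
No fragment in the molecule satisfies every constraint, giving 0 matches.

0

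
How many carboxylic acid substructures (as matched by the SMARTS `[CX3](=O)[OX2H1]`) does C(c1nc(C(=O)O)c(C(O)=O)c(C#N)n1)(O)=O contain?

[CX3](=O)[OX2H1] is the SMARTS for a carboxylic acid: an sp2 carbon double-bonded to O and single-bonded to an -OH oxygen.
The molecule carries 3 separate instances of a carboxylic acid group (-C(=O)OH) meeting every constraint; each maps to a distinct set of atoms, giving 3 matches.

3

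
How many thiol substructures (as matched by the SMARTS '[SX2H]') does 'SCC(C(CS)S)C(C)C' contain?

3

[SX2H] is the SMARTS for a thiol: an aliphatic sulfur with two connections, one being H.
The molecule carries 3 separate instances of a thiol (-SH) meeting every constraint; each maps to a distinct set of atoms, giving 3 matches.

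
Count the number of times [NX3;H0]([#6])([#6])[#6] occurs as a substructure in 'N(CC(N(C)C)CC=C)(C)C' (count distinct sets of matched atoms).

2

[NX3;H0]([#6])([#6])[#6] is the SMARTS for a tertiary amine: a trivalent nitrogen with no H, bonded to three carbons.
The molecule carries 2 separate instances of a dimethylamino group (-N(CH3)2) meeting every constraint; each maps to a distinct set of atoms, giving 2 matches.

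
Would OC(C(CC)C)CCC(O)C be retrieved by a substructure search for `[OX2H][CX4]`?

The pattern [OX2H][CX4] describes a hydroxyl oxygen bound to an sp3 (X4) carbon — an aliphatic alcohol.
The molecule carries a hydroxyl group (-OH), whose atoms satisfy every constraint of the query, so the pattern matches.

Yes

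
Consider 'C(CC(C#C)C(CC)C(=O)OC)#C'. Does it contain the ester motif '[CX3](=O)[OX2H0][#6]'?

Yes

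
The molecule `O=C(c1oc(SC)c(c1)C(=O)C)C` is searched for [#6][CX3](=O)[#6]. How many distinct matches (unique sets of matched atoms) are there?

[#6][CX3](=O)[#6] is the SMARTS for a ketone: a carbonyl carbon (no H) flanked by two carbons.
The molecule carries 2 separate instances of an acetyl/ketone group (-C(=O)CH3) meeting every constraint; each maps to a distinct set of atoms, giving 2 matches.

2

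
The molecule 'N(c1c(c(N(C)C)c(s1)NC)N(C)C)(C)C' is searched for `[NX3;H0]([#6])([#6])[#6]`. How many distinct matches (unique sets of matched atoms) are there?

[NX3;H0]([#6])([#6])[#6] is the SMARTS for a tertiary amine: a trivalent nitrogen with no H, bonded to three carbons.
The molecule carries 3 separate instances of a dimethylamino group (-N(CH3)2) meeting every constraint; each maps to a distinct set of atoms, giving 3 matches.

3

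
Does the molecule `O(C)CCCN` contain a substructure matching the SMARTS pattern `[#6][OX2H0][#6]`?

The pattern [#6][OX2H0][#6] describes an aliphatic oxygen bridging two carbons with no H on the oxygen — an ether.
The molecule carries a methoxy ether (-OCH3), whose atoms satisfy every constraint of the query, so the pattern matches.

Yes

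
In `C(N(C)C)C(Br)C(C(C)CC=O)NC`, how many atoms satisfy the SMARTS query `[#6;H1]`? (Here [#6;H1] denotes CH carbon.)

4

The query [#6;H1] means: any carbon bearing exactly one hydrogen.
Check the 14 heavy atoms by environment: 2× C (H2) → no; 4× C (H1) → match; 1× N (H1) → no; 4× C (H3) → no; 1× Br (H0) → no; 1× O (H0) → no; 1× N (H0) → no.
That gives 4 matching atoms.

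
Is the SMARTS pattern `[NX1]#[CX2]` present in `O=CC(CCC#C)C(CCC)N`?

No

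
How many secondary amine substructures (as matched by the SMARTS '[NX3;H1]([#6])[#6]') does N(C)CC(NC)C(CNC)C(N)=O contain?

3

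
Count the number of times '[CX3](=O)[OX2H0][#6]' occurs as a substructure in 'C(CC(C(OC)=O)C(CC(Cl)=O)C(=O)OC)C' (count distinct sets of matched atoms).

[CX3](=O)[OX2H0][#6] is the SMARTS for an ester: a carbonyl carbon bonded to an oxygen that is itself bonded to carbon (no H on that O).
The molecule carries 2 separate instances of a methyl-ester group (-C(=O)OCH3) meeting every constraint; each maps to a distinct set of atoms, giving 2 matches.

2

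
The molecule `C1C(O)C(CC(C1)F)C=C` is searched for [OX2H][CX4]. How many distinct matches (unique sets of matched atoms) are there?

[OX2H][CX4] is the SMARTS for an aliphatic alcohol: a hydroxyl oxygen bound to an sp3 (X4) carbon.
Exactly one fragment in the molecule meets all constraints, giving 1 match.

1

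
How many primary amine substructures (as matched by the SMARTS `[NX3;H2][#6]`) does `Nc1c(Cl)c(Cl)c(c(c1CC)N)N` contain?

3

[NX3;H2][#6] is the SMARTS for a primary amine: a trivalent nitrogen with two H attached to carbon.
The molecule carries 3 separate instances of a primary amino group (-NH2) meeting every constraint; each maps to a distinct set of atoms, giving 3 matches.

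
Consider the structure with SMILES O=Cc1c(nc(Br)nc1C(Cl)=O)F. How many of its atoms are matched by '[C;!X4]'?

The query [C;!X4] means: aliphatic carbon that does not have four total connections.
Check the 13 heavy atoms by environment: 2× n (aromatic, X2) → no; 4× c (aromatic, X3) → no; 1× Br (X1) → no; 2× C (X3) → match; 2× O (X1) → no; 1× Cl (X1) → no; 1× F (X1) → no.
That gives 2 matching atoms.

2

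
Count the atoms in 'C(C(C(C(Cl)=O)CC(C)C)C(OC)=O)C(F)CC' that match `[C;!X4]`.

The query [C;!X4] means: aliphatic carbon that does not have four total connections.
Check the 18 heavy atoms by environment: 11× C (X4) → no; 1× F (X1) → no; 2× C (X3) → match; 2× O (X1) → no; 1× Cl (X1) → no; 1× O (X2) → no.
That gives 2 matching atoms.

2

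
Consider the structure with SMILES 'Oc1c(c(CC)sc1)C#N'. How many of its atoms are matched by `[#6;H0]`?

4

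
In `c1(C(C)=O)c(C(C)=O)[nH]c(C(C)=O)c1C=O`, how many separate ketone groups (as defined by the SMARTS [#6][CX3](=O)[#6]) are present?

[#6][CX3](=O)[#6] is the SMARTS for a ketone: a carbonyl carbon (no H) flanked by two carbons.
The molecule carries 3 separate instances of an acetyl/ketone group (-C(=O)CH3) meeting every constraint; each maps to a distinct set of atoms, giving 3 matches.

3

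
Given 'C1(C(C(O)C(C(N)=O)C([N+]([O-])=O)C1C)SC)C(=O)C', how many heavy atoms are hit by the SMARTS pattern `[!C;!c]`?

8

The query [!C;!c] means: neither aliphatic nor aromatic carbon — same as [!#6].
Check the 19 heavy atoms by environment: 11× C → no; 4× O → match; 1× S → match; 1× N (charge +1) → match; 1× O (charge -1) → match; 1× N → match.
Summing the matching environments: 4 + 1 + 1 + 1 + 1 = 8 matching atoms.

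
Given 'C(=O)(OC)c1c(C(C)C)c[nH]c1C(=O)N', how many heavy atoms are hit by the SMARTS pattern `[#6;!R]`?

6

The query [#6;!R] means: carbon not in any ring.
Check the 15 heavy atoms by environment: 1× n (aromatic, in 5-ring) → no; 4× c (aromatic, in 5-ring) → no; 6× C (acyclic) → match; 3× O (acyclic) → no; 1× N (acyclic) → no.
That gives 6 matching atoms.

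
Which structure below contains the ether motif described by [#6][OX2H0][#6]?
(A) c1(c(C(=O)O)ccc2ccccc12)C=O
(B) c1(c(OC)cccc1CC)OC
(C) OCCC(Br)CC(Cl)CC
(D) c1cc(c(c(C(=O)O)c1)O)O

B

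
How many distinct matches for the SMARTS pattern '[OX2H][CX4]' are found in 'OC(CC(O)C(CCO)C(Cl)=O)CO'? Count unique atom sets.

4

[OX2H][CX4] is the SMARTS for an aliphatic alcohol: a hydroxyl oxygen bound to an sp3 (X4) carbon.
The molecule carries 4 separate instances of a hydroxyl group (-OH) meeting every constraint; each maps to a distinct set of atoms, giving 4 matches.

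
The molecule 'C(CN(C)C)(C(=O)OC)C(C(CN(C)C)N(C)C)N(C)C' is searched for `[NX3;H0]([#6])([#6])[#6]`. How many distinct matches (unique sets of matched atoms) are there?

4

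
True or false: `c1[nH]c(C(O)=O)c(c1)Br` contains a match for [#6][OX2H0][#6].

False

The pattern [#6][OX2H0][#6] describes an aliphatic oxygen bridging two carbons with no H on the oxygen — an ether.
The closest candidate here is a carboxylic acid group (-C(=O)OH), but the -OH oxygen has H1; the =O is OX1, not OX2. No other fragment satisfies the full query, so there is no match.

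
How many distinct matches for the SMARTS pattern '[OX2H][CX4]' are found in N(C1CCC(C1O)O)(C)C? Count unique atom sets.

2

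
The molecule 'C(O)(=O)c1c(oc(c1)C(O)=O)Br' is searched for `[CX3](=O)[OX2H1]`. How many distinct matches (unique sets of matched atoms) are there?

2

[CX3](=O)[OX2H1] is the SMARTS for a carboxylic acid: an sp2 carbon double-bonded to O and single-bonded to an -OH oxygen.
The molecule carries 2 separate instances of a carboxylic acid group (-C(=O)OH) meeting every constraint; each maps to a distinct set of atoms, giving 2 matches.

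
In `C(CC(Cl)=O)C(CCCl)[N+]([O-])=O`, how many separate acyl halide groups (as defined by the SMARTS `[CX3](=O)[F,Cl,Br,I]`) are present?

1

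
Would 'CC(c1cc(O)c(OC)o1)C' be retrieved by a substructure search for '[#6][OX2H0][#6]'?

The pattern [#6][OX2H0][#6] describes an aliphatic oxygen bridging two carbons with no H on the oxygen — an ether.
The molecule carries a methoxy ether (-OCH3), whose atoms satisfy every constraint of the query, so the pattern matches.

Yes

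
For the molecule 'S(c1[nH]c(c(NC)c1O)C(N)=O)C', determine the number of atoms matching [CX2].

The query [CX2] means: C with X2: aliphatic carbon with exactly 2 total connections.
Check the 13 heavy atoms by environment: 1× n (aromatic, X3) → no; 4× c (aromatic, X3) → no; 1× S (X2) → no; 2× C (X4) → no; 1× O (X2) → no; 2× N (X3) → no; 1× C (X3) → no; 1× O (X1) → no.
No environment satisfies the query, so 0 matching atoms.

0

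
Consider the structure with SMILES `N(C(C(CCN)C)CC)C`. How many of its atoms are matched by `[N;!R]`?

2

The query [N;!R] means: aliphatic nitrogen not in a ring.
Check the 10 heavy atoms by environment: 8× C (acyclic) → no; 2× N (acyclic) → match.
That gives 2 matching atoms.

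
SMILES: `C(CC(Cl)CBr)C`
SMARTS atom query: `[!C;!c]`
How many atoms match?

2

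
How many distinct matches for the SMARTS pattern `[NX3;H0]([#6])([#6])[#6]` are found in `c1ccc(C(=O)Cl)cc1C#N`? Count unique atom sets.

0

[NX3;H0]([#6])([#6])[#6] is the SMARTS for a tertiary amine: a trivalent nitrogen with no H, bonded to three carbons.
No fragment in the molecule satisfies every constraint, giving 0 matches.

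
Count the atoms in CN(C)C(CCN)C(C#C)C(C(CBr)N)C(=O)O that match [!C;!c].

The query [!C;!c] means: neither aliphatic nor aromatic carbon — same as [!#6].
Check the 18 heavy atoms by environment: 12× C → no; 2× O → match; 3× N → match; 1× Br → match.
Summing the matching environments: 2 + 3 + 1 = 6 matching atoms.

6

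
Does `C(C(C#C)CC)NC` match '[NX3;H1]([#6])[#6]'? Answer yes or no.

Yes

The pattern [NX3;H1]([#6])[#6] describes a trivalent nitrogen with one H, bonded to two carbons — a secondary amine.
The molecule carries an N-methylamino group (-NHCH3), whose atoms satisfy every constraint of the query, so the pattern matches.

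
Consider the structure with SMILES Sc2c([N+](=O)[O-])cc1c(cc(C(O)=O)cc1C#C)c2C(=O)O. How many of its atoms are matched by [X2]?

5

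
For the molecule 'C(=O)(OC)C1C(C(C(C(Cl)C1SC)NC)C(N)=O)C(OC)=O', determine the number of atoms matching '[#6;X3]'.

3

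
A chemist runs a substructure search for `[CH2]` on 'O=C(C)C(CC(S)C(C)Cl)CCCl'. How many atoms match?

3

The query [CH2] means: aliphatic carbon with exactly two hydrogens.
Check the 13 heavy atoms by environment: 3× C (H2) → match; 3× C (H1) → no; 2× C (H3) → no; 2× Cl (H0) → no; 1× S (H1) → no; 1× C (H0) → no; 1× O (H0) → no.
That gives 3 matching atoms.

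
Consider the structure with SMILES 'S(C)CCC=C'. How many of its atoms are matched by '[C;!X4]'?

2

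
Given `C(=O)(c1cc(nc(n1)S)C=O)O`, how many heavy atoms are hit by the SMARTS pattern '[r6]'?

6

Check the 12 heavy atoms by environment: 2× n (aromatic, in 6-ring) → match; 4× c (aromatic, in 6-ring) → match; 2× C (acyclic) → no; 3× O (acyclic) → no; 1× S (acyclic) → no.
Summing the matching environments: 2 + 4 = 6 matching atoms.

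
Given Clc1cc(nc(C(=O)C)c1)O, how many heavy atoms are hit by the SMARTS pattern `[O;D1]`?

2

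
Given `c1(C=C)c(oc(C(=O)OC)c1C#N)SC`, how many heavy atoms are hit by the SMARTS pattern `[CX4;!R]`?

2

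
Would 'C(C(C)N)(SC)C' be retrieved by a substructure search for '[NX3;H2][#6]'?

Yes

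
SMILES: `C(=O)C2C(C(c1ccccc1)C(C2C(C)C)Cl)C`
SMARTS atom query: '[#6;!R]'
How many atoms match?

5

The query [#6;!R] means: carbon not in any ring.
Check the 18 heavy atoms by environment: 5× C (in 5-ring) → no; 5× C (acyclic) → match; 6× c (aromatic, in 6-ring) → no; 1× Cl (acyclic) → no; 1× O (acyclic) → no.
That gives 5 matching atoms.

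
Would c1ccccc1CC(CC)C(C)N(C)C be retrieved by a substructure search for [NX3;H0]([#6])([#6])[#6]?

Yes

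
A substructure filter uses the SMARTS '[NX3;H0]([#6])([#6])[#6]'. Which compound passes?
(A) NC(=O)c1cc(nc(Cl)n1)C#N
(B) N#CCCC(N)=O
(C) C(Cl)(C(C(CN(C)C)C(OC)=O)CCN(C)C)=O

C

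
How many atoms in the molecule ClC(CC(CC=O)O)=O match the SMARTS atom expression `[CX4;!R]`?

3

Check the 9 heavy atoms by environment: 3× C (X4, acyclic) → match; 2× C (X3, acyclic) → no; 2× O (X1, acyclic) → no; 1× O (X2, acyclic) → no; 1× Cl (X1, acyclic) → no.
That gives 3 matching atoms.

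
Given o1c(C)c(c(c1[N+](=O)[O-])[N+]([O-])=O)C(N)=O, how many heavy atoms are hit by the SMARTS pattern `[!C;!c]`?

9

The query [!C;!c] means: neither aliphatic nor aromatic carbon — same as [!#6].
Check the 15 heavy atoms by environment: 1× o (aromatic) → match; 4× c (aromatic) → no; 2× C → no; 2× N (charge +1) → match; 2× O (charge -1) → match; 3× O → match; 1× N → match.
Summing the matching environments: 1 + 2 + 2 + 3 + 1 = 9 matching atoms.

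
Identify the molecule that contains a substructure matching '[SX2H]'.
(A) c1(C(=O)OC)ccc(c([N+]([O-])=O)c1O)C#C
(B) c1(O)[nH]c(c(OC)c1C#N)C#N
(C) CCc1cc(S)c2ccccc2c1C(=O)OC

[SX2H] describes an aliphatic sulfur with two connections, one being H (a thiol).
(A) has a hydroxyl group (-OH) but it is an -OH, not an -SH.
(B) has a hydroxyl group (-OH) but it is an -OH, not an -SH.
(C) contains a thiol (-SH), which satisfies every atom and bond constraint.
So the answer is (C).

C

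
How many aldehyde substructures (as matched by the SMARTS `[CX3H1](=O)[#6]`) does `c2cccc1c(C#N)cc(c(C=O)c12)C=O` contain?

[CX3H1](=O)[#6] is the SMARTS for an aldehyde: an sp2 carbon with one H, double-bonded to O and single-bonded to carbon.
The molecule carries 2 separate instances of an aldehyde (-CHO) meeting every constraint; each maps to a distinct set of atoms, giving 2 matches.

2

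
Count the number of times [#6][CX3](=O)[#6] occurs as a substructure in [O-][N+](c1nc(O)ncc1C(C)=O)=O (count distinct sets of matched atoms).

1

[#6][CX3](=O)[#6] is the SMARTS for a ketone: a carbonyl carbon (no H) flanked by two carbons.
Exactly one fragment in the molecule meets all constraints, giving 1 match.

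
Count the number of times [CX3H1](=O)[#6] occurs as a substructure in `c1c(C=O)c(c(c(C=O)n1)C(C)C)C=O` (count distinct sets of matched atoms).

3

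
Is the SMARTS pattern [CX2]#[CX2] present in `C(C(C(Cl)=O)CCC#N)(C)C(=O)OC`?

No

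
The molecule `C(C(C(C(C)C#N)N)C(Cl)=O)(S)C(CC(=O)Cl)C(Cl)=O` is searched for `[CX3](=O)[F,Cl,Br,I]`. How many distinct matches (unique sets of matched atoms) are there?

3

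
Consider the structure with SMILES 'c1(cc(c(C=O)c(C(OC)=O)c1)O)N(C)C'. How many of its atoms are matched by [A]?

The query [A] means: A matches any aliphatic (non-aromatic) heavy atom.
Check the 16 heavy atoms by environment: 6× c (aromatic) → no; 4× O → match; 1× N → match; 5× C → match.
Summing the matching environments: 4 + 1 + 5 = 10 matching atoms.

10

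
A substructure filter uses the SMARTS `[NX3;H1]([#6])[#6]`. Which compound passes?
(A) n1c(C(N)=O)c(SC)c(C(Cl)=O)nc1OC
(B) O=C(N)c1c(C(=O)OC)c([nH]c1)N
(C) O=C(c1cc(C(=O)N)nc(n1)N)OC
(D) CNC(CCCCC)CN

D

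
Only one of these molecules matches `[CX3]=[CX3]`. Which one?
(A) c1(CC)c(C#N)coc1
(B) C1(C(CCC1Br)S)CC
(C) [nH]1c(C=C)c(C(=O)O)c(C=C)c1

C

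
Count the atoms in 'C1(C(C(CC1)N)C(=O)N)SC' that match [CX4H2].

The query [CX4H2] means: sp3 carbon (X4) with exactly two hydrogens.
Check the 11 heavy atoms by environment: 3× C (H1, X4) → no; 2× C (H2, X4) → match; 1× S (H0, X2) → no; 1× C (H3, X4) → no; 2× N (H2, X3) → no; 1× C (H0, X3) → no; 1× O (H0, X1) → no.
That gives 2 matching atoms.

2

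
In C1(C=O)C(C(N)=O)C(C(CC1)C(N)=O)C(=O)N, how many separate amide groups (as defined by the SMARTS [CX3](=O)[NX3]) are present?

3

[CX3](=O)[NX3] is the SMARTS for an amide: a carbonyl carbon bonded to a trivalent nitrogen.
The molecule carries 3 separate instances of a primary amide (-C(=O)NH2) meeting every constraint; each maps to a distinct set of atoms, giving 3 matches.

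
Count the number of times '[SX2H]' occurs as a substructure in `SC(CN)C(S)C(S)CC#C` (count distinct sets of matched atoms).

[SX2H] is the SMARTS for a thiol: an aliphatic sulfur with two connections, one being H.
The molecule carries 3 separate instances of a thiol (-SH) meeting every constraint; each maps to a distinct set of atoms, giving 3 matches.

3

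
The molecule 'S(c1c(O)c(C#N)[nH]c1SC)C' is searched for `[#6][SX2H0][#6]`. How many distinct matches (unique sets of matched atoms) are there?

2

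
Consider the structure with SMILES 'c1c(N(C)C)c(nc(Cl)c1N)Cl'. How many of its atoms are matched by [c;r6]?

5

Check the 12 heavy atoms by environment: 1× n (aromatic, in 6-ring) → no; 5× c (aromatic, in 6-ring) → match; 2× N (acyclic) → no; 2× Cl (acyclic) → no; 2× C (acyclic) → no.
That gives 5 matching atoms.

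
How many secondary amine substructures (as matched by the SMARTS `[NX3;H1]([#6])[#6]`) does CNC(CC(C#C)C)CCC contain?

[NX3;H1]([#6])[#6] is the SMARTS for a secondary amine: a trivalent nitrogen with one H, bonded to two carbons.
Exactly one fragment in the molecule meets all constraints, giving 1 match.

1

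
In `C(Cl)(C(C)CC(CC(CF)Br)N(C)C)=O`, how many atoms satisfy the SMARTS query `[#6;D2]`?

3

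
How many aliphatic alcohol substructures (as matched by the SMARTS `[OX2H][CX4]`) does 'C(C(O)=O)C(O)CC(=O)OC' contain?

1

[OX2H][CX4] is the SMARTS for an aliphatic alcohol: a hydroxyl oxygen bound to an sp3 (X4) carbon.
Exactly one fragment in the molecule meets all constraints, giving 1 match.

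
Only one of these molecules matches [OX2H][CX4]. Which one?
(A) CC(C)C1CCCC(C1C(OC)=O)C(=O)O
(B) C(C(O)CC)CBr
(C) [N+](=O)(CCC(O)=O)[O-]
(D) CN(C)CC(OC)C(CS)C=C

B

[OX2H][CX4] describes a hydroxyl oxygen bound to an sp3 (X4) carbon (an aliphatic alcohol).
(A) has a carboxylic acid group (-C(=O)OH) but the -OH is on a CX3 carbonyl carbon, not a CX4 carbon.
(B) contains a hydroxyl group (-OH), which satisfies every atom and bond constraint.
(C) has a carboxylic acid group (-C(=O)OH) but the -OH is on a CX3 carbonyl carbon, not a CX4 carbon.
(D) has a methoxy ether (-OCH3) but the oxygen has H0 (ether), not H1.
So the answer is (B).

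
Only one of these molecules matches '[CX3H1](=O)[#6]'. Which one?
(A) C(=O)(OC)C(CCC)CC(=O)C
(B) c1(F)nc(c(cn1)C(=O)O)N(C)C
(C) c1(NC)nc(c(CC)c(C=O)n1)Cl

C

[CX3H1](=O)[#6] describes an sp2 carbon with one H, double-bonded to O and single-bonded to carbon (an aldehyde).
(A) has an acetyl/ketone group (-C(=O)CH3) but the carbonyl carbon has H0 (two carbon neighbours), not H1.
(B) has a carboxylic acid group (-C(=O)OH) but the carbonyl carbon has H0 and is bonded to O, not H1.
(C) contains an aldehyde (-CHO), which satisfies every atom and bond constraint.
So the answer is (C).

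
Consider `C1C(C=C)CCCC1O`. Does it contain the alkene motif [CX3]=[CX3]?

The pattern [CX3]=[CX3] describes a non-aromatic C=C double bond between two sp2 carbons — an alkene.
The molecule carries a vinyl group (-CH=CH2), whose atoms satisfy every constraint of the query, so the pattern matches.

Yes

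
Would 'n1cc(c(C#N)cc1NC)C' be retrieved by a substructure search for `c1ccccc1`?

No

The pattern c1ccccc1 describes six aromatic carbons in a ring — a benzene ring.
The closest candidate here is a methyl group (-CH3), but no six-membered all-carbon aromatic ring is present. No other fragment satisfies the full query, so there is no match.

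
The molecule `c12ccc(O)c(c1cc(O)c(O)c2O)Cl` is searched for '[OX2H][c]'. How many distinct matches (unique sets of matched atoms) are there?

4

[OX2H][c] is the SMARTS for a phenol: a hydroxyl oxygen attached to an aromatic carbon.
The molecule carries 4 separate instances of a hydroxyl group (-OH) meeting every constraint; each maps to a distinct set of atoms, giving 4 matches.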